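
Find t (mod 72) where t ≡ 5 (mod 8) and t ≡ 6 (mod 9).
M = 8 × 9 = 72. M₁ = 9, y₁ ≡ 1 (mod 8). M₂ = 8, y₂ ≡ 8 (mod 9). t = 5×9×1 + 6×8×8 ≡ 69 (mod 72)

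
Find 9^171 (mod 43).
Using Fermat: 9^{42} ≡ 1 (mod 43). 171 ≡ 3 (mod 42). So 9^{171} ≡ 9^{3} ≡ 41 (mod 43)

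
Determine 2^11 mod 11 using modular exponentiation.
Using Fermat: 2^{10} ≡ 1 mod 11. 11 ≡ 1 mod 10. So 2^{11} ≡ 2^{1} ≡ 2 mod 11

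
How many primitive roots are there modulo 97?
Number of primitive roots mod 97 = φ(p-1) = φ(96) = 32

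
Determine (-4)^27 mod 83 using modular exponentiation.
By repeated squaring (mod 83): (-4)^{1}≡79, (-4)^{2}≡16, (-4)^{4}≡7, (-4)^{8}≡49, (-4)^{16}≡77. Then (-4)^{27} = (-4)^{16+8+2+1} ≡ 77 × 49 × 16 × 79 ≡ 58 (mod 83)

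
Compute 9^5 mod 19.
By repeated squaring mod 19: 9^{1}≡9, 9^{2}≡5, 9^{4}≡6. Then 9^{5} = 9^{4+1} ≡ 6 × 9 ≡ 16 mod 19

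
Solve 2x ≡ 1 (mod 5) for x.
Since 5 is prime, by Fermat 2^(-1) ≡ 2^{3} ≡ 3 (mod 5). Verify: 2 × 3 = 6 ≡ 1 (mod 5)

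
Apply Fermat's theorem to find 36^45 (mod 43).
By Fermat: 36^{42} ≡ 1 (mod 43). So 36^{45} = 36^{42} · 36^{3} ≡ 36^{3} ≡ 1 (mod 43)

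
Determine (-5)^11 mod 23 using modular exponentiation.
By repeated squaring (mod 23): (-5)^{1}≡18, (-5)^{2}≡2, (-5)^{4}≡4, (-5)^{8}≡16. Then (-5)^{11} = (-5)^{8+2+1} ≡ 16 × 2 × 18 ≡ 1 (mod 23)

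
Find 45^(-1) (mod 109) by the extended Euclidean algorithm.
Extended GCD: 45(-46) + 109(19) = 1. So 45^(-1) ≡ -46 ≡ 63 (mod 109). Verify: 45 × 63 = 2835 ≡ 1 (mod 109)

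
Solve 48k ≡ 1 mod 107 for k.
Since 107 is prime, by Fermat 48^(-1) ≡ 48^{105} ≡ 29 mod 107. Verify: 48 × 29 = 1392 ≡ 1 mod 107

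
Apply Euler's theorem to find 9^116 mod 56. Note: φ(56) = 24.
By Euler: 9^{24} ≡ 1 mod 56 since gcd(9, 56) = 1. 116 = 4×24 + 20. So 9^{116} ≡ 9^{20} ≡ 25 mod 56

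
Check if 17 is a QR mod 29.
By Euler's criterion: 17^{14} ≡ 28 mod 29. Since this equals -1 (≡ 28), 17 is not a QR.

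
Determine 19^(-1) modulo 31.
Since 31 is prime, by Fermat 19^(-1) ≡ 19^{29} ≡ 18 (mod 31). Verify: 19 × 18 = 342 ≡ 1 (mod 31)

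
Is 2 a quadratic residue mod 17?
By Euler's criterion: 2^{8} ≡ 1 (mod 17). Since this equals 1, 2 is a QR.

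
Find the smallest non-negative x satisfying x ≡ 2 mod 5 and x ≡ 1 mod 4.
M = 5 × 4 = 20. M₁ = 4, y₁ ≡ 4 mod 5. M₂ = 5, y₂ ≡ 1 mod 4. x = 2×4×4 + 1×5×1 ≡ 17 mod 20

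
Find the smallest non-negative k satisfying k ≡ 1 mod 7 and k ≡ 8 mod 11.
M = 7 × 11 = 77. M₁ = 11, y₁ ≡ 2 mod 7. M₂ = 7, y₂ ≡ 8 mod 11. k = 1×11×2 + 8×7×8 ≡ 8 mod 77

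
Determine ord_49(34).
Powers of 34 mod 49: 34^1≡34, 34^2≡29, 34^3≡6, 34^4≡8, 34^5≡27, 34^6≡36, 34^7≡48, 34^8≡15, 34^9≡20, 34^10≡43, 34^11≡41, 34^12≡22, 34^13≡13, 34^14≡1. Order = 14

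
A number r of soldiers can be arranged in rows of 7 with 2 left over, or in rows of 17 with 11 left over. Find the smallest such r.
M = 7 × 17 = 119. M₁ = 17, y₁ ≡ 5 mod 7. M₂ = 7, y₂ ≡ 5 mod 17. r = 2×17×5 + 11×7×5 ≡ 79 mod 119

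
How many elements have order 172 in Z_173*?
A prime p has φ(p-1) primitive roots; here φ(172) = 84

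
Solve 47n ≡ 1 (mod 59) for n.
Since 59 is prime, by Fermat 47^(-1) ≡ 47^{57} ≡ 54 (mod 59). Verify: 47 × 54 = 2538 ≡ 1 (mod 59)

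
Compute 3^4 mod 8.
3^{4} = 81 ≡ 1 mod 8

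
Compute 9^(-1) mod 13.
Since 13 is prime, by Fermat 9^(-1) ≡ 9^{11} ≡ 3 mod 13. Verify: 9 × 3 = 27 ≡ 1 mod 13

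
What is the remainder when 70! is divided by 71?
By Wilson's theorem, (70)! ≡ -1 ≡ 70 (mod 71)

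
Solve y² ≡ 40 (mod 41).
The square roots of 40 mod 41 are 32 and 9. Verify: 32² = 1024 ≡ 40 (mod 41)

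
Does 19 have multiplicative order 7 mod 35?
Powers of 19 mod 35: 19^1≡19, 19^2≡11, 19^3≡34, 19^4≡16, 19^5≡24, 19^6≡1. Already 19^6≡1, so the order is 6 < 7. No, the actual order is 6.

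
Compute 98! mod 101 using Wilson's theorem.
(100)! = (98)! × (99) × (100) ≡ -1 mod 101. So (98)! ≡ -1 × [(100)(99)]^(-1) ≡ 50 mod 101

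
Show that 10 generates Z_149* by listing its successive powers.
10^1, 10^2, ..., 10^{148} mod 149: [10, 100, 106, 17, 21, 61, 14, 140, 59, 143, 89, 145, 109, 47, 23, 81, 65, 54, 93, 36, 62, 24, 91, 16, 11, 110, 57, 123, 38, 82, 75, 5, 50, 53, 83, 85, 105, 7, 70, 104, 146, 119, 147, 129, 98, 86, 115, 107, 27, 121, 18, 31, 12, 120, 8, 80, 55, 103, 136, 19, 41, 112, 77, 25, 101, 116, 117, 127, 78, 35, 52, 73, 134, 148, 139, 49, 43, 132, 128, 88, 135, 9, 90, 6, 60, 4, 40, 102, 126, 68, 84, 95, 56, 113, 87, 125, 58, 133, 138, 39, 92, 26, 111, 67, 74, 144, 99, 96, 66, 64, 44, 142, 79, 45, 3, 30, 2, 20, 51, 63, 34, 42, 122, 28, 131, 118, 137, 29, 141, 69, 94, 46, 13, 130, 108, 37, 72, 124, 48, 33, 32, 22, 71, 114, 97, 76, 15, 1]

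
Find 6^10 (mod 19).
By repeated squaring (mod 19): 6^{1}≡6, 6^{2}≡17, 6^{4}≡4, 6^{8}≡16. Then 6^{10} = 6^{8+2} ≡ 16 × 17 ≡ 6 (mod 19)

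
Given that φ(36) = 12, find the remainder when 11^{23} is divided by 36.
By Euler: 11^{12} ≡ 1 mod 36 since gcd(11, 36) = 1. 23 = 1×12 + 11. So 11^{23} ≡ 11^{11} ≡ 23 mod 36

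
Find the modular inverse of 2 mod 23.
Since 23 is prime, by Fermat 2^(-1) ≡ 2^{21} ≡ 12 (mod 23). Verify: 2 × 12 = 24 ≡ 1 (mod 23)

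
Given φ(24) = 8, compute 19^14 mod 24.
By Euler: 19^{8} ≡ 1 (mod 24) since gcd(19, 24) = 1. 14 = 1×8 + 6. So 19^{14} ≡ 19^{6} ≡ 1 (mod 24)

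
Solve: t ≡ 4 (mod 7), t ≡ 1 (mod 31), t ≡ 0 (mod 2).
M = 7 × 31 × 2 = 434. M₁ = 62, y₁ ≡ 6 (mod 7). M₂ = 14, y₂ ≡ 20 (mod 31). M₃ = 217, y₃ ≡ 1 (mod 2). t = 4×62×6 + 1×14×20 + 0×217×1 ≡ 32 (mod 434)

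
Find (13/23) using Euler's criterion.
(13/23) = 13^{11} mod 23 = 1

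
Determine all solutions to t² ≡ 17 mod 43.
The square roots of 17 mod 43 are 24 and 19. Verify: 24² = 576 ≡ 17 mod 43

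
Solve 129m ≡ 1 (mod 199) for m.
Since 199 is prime, by Fermat 129^(-1) ≡ 129^{197} ≡ 54 (mod 199). Verify: 129 × 54 = 6966 ≡ 1 (mod 199)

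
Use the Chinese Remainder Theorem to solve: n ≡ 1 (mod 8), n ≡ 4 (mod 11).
M = 8 × 11 = 88. M₁ = 11, y₁ ≡ 3 (mod 8). M₂ = 8, y₂ ≡ 7 (mod 11). n = 1×11×3 + 4×8×7 ≡ 81 (mod 88)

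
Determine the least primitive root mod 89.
g = 3. For each prime q|88: 3^{44}≡88, 3^{8}≡64, none ≡ 1, so ord_89(3) = 88 and 3 is a primitive root.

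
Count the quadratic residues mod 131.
For prime 131, there are (p-1)/2 = (131-1)/2 = 65 quadratic residues (excluding 0).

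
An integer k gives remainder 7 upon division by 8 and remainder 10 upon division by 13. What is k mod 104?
M = 8 × 13 = 104. M₁ = 13, y₁ ≡ 5 mod 8. M₂ = 8, y₂ ≡ 5 mod 13. k = 7×13×5 + 10×8×5 ≡ 23 mod 104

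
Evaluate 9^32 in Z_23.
Using Fermat: 9^{22} ≡ 1 (mod 23). 32 ≡ 10 (mod 22). So 9^{32} ≡ 9^{10} ≡ 18 (mod 23)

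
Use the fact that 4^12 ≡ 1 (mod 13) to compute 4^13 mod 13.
By Fermat: 4^{12} ≡ 1 (mod 13). So 4^{13} = 4^{12} · 4^{1} ≡ 4^{1} ≡ 4 (mod 13)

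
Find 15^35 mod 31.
Using Fermat: 15^{30} ≡ 1 mod 31. 35 ≡ 5 mod 30. So 15^{35} ≡ 15^{5} ≡ 30 mod 31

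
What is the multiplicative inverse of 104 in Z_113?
Since 113 is prime, by Fermat 104^(-1) ≡ 104^{111} ≡ 25 (mod 113). Verify: 104 × 25 = 2600 ≡ 1 (mod 113)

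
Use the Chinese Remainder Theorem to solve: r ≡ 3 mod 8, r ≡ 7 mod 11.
M = 8 × 11 = 88. M₁ = 11, y₁ ≡ 3 mod 8. M₂ = 8, y₂ ≡ 7 mod 11. r = 3×11×3 + 7×8×7 ≡ 51 mod 88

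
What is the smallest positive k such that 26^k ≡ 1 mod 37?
Powers of 26 mod 37: 26^1≡26, 26^2≡10, 26^3≡1. ord_37(26) = 3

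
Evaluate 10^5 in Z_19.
By repeated squaring (mod 19): 10^{1}≡10, 10^{2}≡5, 10^{4}≡6. Then 10^{5} = 10^{4+1} ≡ 6 × 10 ≡ 3 (mod 19)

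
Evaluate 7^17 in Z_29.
By repeated squaring (mod 29): 7^{1}≡7, 7^{2}≡20, 7^{4}≡23, 7^{8}≡7, 7^{16}≡20. Then 7^{17} = 7^{16+1} ≡ 20 × 7 ≡ 24 (mod 29)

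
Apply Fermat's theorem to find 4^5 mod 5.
By Fermat: 4^{4} ≡ 1 mod 5. So 4^{5} = 4^{4} · 4^{1} ≡ 4^{1} ≡ 4 mod 5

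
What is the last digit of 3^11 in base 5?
Using Fermat: 3^{4} ≡ 1 (mod 5). 11 ≡ 3 (mod 4). So 3^{11} ≡ 3^{3} ≡ 2 (mod 5)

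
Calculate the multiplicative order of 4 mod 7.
Powers of 4 mod 7: 4^1≡4, 4^2≡2, 4^3≡1. ord_7(4) = 3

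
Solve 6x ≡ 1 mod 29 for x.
Since 29 is prime, by Fermat 6^(-1) ≡ 6^{27} ≡ 5 mod 29. Verify: 6 × 5 = 30 ≡ 1 mod 29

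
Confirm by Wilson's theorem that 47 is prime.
(46)! mod 47 = 46. Since this equals -1 mod 47, Wilson confirms 47 is prime.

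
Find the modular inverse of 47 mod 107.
Since 107 is prime, by Fermat 47^(-1) ≡ 47^{105} ≡ 41 mod 107. Verify: 47 × 41 = 1927 ≡ 1 mod 107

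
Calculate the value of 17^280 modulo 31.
Using Fermat: 17^{30} ≡ 1 (mod 31). 280 ≡ 10 (mod 30). So 17^{280} ≡ 17^{10} ≡ 25 (mod 31)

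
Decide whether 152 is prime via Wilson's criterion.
(151)! mod 152 = 0. Since 0 ≢ -1 (mod 152), 152 is not prime.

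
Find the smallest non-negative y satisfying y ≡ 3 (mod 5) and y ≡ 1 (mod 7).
M = 5 × 7 = 35. M₁ = 7, y₁ ≡ 3 (mod 5). M₂ = 5, y₂ ≡ 3 (mod 7). y = 3×7×3 + 1×5×3 ≡ 8 (mod 35)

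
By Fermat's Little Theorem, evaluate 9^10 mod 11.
By Fermat's Little Theorem, 9^{10} ≡ 1 (mod 11) since 11 is prime and gcd(9, 11) = 1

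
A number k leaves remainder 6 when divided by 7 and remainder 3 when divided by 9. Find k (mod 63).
M = 7 × 9 = 63. M₁ = 9, y₁ ≡ 4 (mod 7). M₂ = 7, y₂ ≡ 4 (mod 9). k = 6×9×4 + 3×7×4 ≡ 48 (mod 63)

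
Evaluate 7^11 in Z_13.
By repeated squaring mod 13: 7^{1}≡7, 7^{2}≡10, 7^{4}≡9, 7^{8}≡3. Then 7^{11} = 7^{8+2+1} ≡ 3 × 10 × 7 ≡ 2 mod 13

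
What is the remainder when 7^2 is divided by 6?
7^{2} = 49 ≡ 1 mod 6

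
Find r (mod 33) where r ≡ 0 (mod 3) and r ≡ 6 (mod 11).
M = 3 × 11 = 33. M₁ = 11, y₁ ≡ 2 (mod 3). M₂ = 3, y₂ ≡ 4 (mod 11). r = 0×11×2 + 6×3×4 ≡ 6 (mod 33)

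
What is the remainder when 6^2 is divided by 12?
6^{2} = 36 ≡ 0 mod 12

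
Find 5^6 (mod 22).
By repeated squaring (mod 22): 5^{1}≡5, 5^{2}≡3, 5^{4}≡9. Then 5^{6} = 5^{4+2} ≡ 9 × 3 ≡ 5 (mod 22)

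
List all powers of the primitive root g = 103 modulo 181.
103^1, 103^2, ..., 103^{180} mod 181: [103, 111, 30, 13, 72, 176, 28, 169, 31, 116, 2, 25, 41, 60, 26, 144, 171, 56, 157, 62, 51, 4, 50, 82, 120, 52, 107, 161, 112, 133, 124, 102, 8, 100, 164, 59, 104, 33, 141, 43, 85, 67, 23, 16, 19, 147, 118, 27, 66, 101, 86, 170, 134, 46, 32, 38, 113, 55, 54, 132, 21, 172, 159, 87, 92, 64, 76, 45, 110, 108, 83, 42, 163, 137, 174, 3, 128, 152, 90, 39, 35, 166, 84, 145, 93, 167, 6, 75, 123, 180, 78, 70, 151, 168, 109, 5, 153, 12, 150, 65, 179, 156, 140, 121, 155, 37, 10, 125, 24, 119, 130, 177, 131, 99, 61, 129, 74, 20, 69, 48, 57, 79, 173, 81, 17, 122, 77, 148, 40, 138, 96, 114, 158, 165, 162, 34, 63, 154, 115, 80, 95, 11, 47, 135, 149, 143, 68, 126, 127, 49, 160, 9, 22, 94, 89, 117, 105, 136, 71, 73, 98, 139, 18, 44, 7, 178, 53, 29, 91, 142, 146, 15, 97, 36, 88, 14, 175, 106, 58, 1]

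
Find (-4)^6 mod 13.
By repeated squaring mod 13: (-4)^{1}≡9, (-4)^{2}≡3, (-4)^{4}≡9. Then (-4)^{6} = (-4)^{4+2} ≡ 9 × 3 ≡ 1 mod 13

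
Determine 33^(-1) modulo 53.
Since 53 is prime, by Fermat 33^(-1) ≡ 33^{51} ≡ 45 (mod 53). Verify: 33 × 45 = 1485 ≡ 1 (mod 53)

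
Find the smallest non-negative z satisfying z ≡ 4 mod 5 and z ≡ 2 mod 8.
M = 5 × 8 = 40. M₁ = 8, y₁ ≡ 2 mod 5. M₂ = 5, y₂ ≡ 5 mod 8. z = 4×8×2 + 2×5×5 ≡ 34 mod 40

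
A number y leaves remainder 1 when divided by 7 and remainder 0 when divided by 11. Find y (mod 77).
M = 7 × 11 = 77. M₁ = 11, y₁ ≡ 2 (mod 7). M₂ = 7, y₂ ≡ 8 (mod 11). y = 1×11×2 + 0×7×8 ≡ 22 (mod 77)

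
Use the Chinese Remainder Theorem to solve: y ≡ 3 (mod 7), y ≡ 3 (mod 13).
M = 7 × 13 = 91. M₁ = 13, y₁ ≡ 6 (mod 7). M₂ = 7, y₂ ≡ 2 (mod 13). y = 3×13×6 + 3×7×2 ≡ 3 (mod 91)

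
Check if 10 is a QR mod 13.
By Euler's criterion: 10^{6} ≡ 1 mod 13. Since this equals 1, 10 is a QR.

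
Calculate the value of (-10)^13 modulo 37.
By repeated squaring (mod 37): (-10)^{1}≡27, (-10)^{2}≡26, (-10)^{4}≡10, (-10)^{8}≡26. Then (-10)^{13} = (-10)^{8+4+1} ≡ 26 × 10 × 27 ≡ 27 (mod 37)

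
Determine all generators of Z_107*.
There are φ(106) = 52 primitive roots mod 107: {2, 5, 6, 7, 8, 15, 17, 18, 20, 21, 22, 24, 26, 28, 31, 32, 38, 43, 45, 46, 50, 51, 54, 55, 58, 59, 60, 63, 65, 66, 67, 68, 70, 71, 72, 73, 74, 77, 78, 80, 82, 84, 88, 91, 93, 94, 95, 96, 97, 98, 103, 104}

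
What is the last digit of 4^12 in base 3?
Using Fermat: 4^{2} ≡ 1 (mod 3). 12 ≡ 0 (mod 2). So 4^{12} ≡ 4^{0} ≡ 1 (mod 3)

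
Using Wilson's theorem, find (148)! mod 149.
By Wilson's theorem, (148)! ≡ -1 ≡ 148 (mod 149)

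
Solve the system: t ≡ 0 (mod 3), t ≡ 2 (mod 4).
M = 3 × 4 = 12. M₁ = 4, y₁ ≡ 1 (mod 3). M₂ = 3, y₂ ≡ 3 (mod 4). t = 0×4×1 + 2×3×3 ≡ 6 (mod 12)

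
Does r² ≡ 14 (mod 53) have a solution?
By Euler's criterion: 14^{26} ≡ 52 (mod 53). Since this equals -1 (≡ 52), 14 is not a QR.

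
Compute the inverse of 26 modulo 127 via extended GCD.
Extended GCD: 26(44) + 127(-9) = 1. So 26^(-1) ≡ 44 mod 127. Verify: 26 × 44 = 1144 ≡ 1 mod 127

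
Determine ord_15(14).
Powers of 14 mod 15: 14^1≡14, 14^2≡1. So the order of 14 is 2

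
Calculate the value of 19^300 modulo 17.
Using Fermat: 19^{16} ≡ 1 (mod 17). 300 ≡ 12 (mod 16). So 19^{300} ≡ 19^{12} ≡ 16 (mod 17)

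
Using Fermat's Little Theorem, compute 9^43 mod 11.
By Fermat: 9^{10} ≡ 1 (mod 11). 43 = 4×10 + 3. So 9^{43} ≡ 9^{3} ≡ 3 (mod 11)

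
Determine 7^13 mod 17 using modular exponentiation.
By repeated squaring (mod 17): 7^{1}≡7, 7^{2}≡15, 7^{4}≡4, 7^{8}≡16. Then 7^{13} = 7^{8+4+1} ≡ 16 × 4 × 7 ≡ 6 (mod 17)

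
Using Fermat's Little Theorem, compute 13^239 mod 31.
By Fermat: 13^{30} ≡ 1 mod 31. 239 ≡ 29 mod 30. So 13^{239} ≡ 13^{29} ≡ 12 mod 31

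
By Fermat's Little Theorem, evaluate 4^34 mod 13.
By Fermat: 4^{12} ≡ 1 (mod 13). 34 = 2×12 + 10. So 4^{34} ≡ 4^{10} ≡ 9 (mod 13)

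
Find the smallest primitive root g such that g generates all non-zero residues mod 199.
g = 3. Powers: [3, 9, 27, 81, 44, 132, 197, ...] generates all 198 non-zero residues.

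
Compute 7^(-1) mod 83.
Since 83 is prime, by Fermat 7^(-1) ≡ 7^{81} ≡ 12 mod 83. Verify: 7 × 12 = 84 ≡ 1 mod 83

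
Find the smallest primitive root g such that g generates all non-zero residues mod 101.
g = 2. For each prime q|100: 2^{50}≡100, 2^{20}≡95, none ≡ 1, so ord_101(2) = 100 and 2 is a primitive root.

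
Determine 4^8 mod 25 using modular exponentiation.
By repeated squaring (mod 25): 4^{1}≡4, 4^{2}≡16, 4^{4}≡6, 4^{8}≡11. So 4^{8} ≡ 11 (mod 25)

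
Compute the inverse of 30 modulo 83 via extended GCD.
Extended GCD: 30(36) + 83(-13) = 1. So 30^(-1) ≡ 36 mod 83. Verify: 30 × 36 = 1080 ≡ 1 mod 83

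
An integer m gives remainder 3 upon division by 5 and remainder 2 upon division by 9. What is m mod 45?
M = 5 × 9 = 45. M₁ = 9, y₁ ≡ 4 mod 5. M₂ = 5, y₂ ≡ 2 mod 9. m = 3×9×4 + 2×5×2 ≡ 38 mod 45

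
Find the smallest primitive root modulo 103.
g = 5. Powers: [5, 25, 22, 7, 35, 72, 51, 49, ...] generates all 102 non-zero residues.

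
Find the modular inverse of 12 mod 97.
Since 97 is prime, by Fermat 12^(-1) ≡ 12^{95} ≡ 89 mod 97. Verify: 12 × 89 = 1068 ≡ 1 mod 97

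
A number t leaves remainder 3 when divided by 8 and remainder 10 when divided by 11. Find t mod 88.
M = 8 × 11 = 88. M₁ = 11, y₁ ≡ 3 mod 8. M₂ = 8, y₂ ≡ 7 mod 11. t = 3×11×3 + 10×8×7 ≡ 43 mod 88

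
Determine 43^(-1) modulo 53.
Since 53 is prime, by Fermat 43^(-1) ≡ 43^{51} ≡ 37 mod 53. Verify: 43 × 37 = 1591 ≡ 1 mod 53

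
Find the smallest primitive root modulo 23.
g = 5. For each prime q|22: 5^{11}≡22, 5^{2}≡2, none ≡ 1, so ord_23(5) = 22 and 5 is a primitive root.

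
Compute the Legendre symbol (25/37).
(25/37) = 25^{18} mod 37 = 1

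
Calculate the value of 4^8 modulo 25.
By repeated squaring mod 25: 4^{1}≡4, 4^{2}≡16, 4^{4}≡6, 4^{8}≡11. So 4^{8} ≡ 11 mod 25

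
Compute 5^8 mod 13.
By repeated squaring (mod 13): 5^{1}≡5, 5^{2}≡12, 5^{4}≡1, 5^{8}≡1. So 5^{8} ≡ 1 (mod 13)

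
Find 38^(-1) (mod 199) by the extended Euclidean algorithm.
Extended GCD: 38(-89) + 199(17) = 1. So 38^(-1) ≡ -89 ≡ 110 (mod 199). Verify: 38 × 110 = 4180 ≡ 1 (mod 199)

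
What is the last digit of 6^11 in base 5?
Using Fermat: 6^{4} ≡ 1 mod 5. 11 ≡ 3 mod 4. So 6^{11} ≡ 6^{3} ≡ 1 mod 5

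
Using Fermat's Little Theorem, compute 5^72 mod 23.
By Fermat: 5^{22} ≡ 1 (mod 23). 72 = 3×22 + 6. So 5^{72} ≡ 5^{6} ≡ 8 (mod 23)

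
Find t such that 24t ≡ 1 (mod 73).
Since 73 is prime, by Fermat 24^(-1) ≡ 24^{71} ≡ 70 (mod 73). Verify: 24 × 70 = 1680 ≡ 1 (mod 73)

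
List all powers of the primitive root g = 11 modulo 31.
11^1, 11^2, ..., 11^{30} mod 31: [11, 28, 29, 9, 6, 4, 13, 19, 23, 5, 24, 16, 21, 14, 30, 20, 3, 2, 22, 25, 27, 18, 12, 8, 26, 7, 15, 10, 17, 1]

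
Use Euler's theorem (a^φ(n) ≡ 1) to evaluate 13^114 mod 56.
By Euler: 13^{24} ≡ 1 mod 56 since gcd(13, 56) = 1. 114 = 4×24 + 18. So 13^{114} ≡ 13^{18} ≡ 1 mod 56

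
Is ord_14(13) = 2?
Powers of 13 mod 14: 13^1≡13, 13^2≡1. First k with 13^k≡1 is k=2. Yes, ord_14(13) = 2.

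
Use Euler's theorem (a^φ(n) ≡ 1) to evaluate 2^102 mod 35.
By Euler: 2^{24} ≡ 1 (mod 35) since gcd(2, 35) = 1. 102 = 4×24 + 6. So 2^{102} ≡ 2^{6} ≡ 29 (mod 35)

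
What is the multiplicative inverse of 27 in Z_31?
Since 31 is prime, by Fermat 27^(-1) ≡ 27^{29} ≡ 23 mod 31. Verify: 27 × 23 = 621 ≡ 1 mod 31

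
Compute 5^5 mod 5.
By repeated squaring mod 5: 5^{1}≡0, 5^{2}≡0, 5^{4}≡0. Then 5^{5} = 5^{4+1} ≡ 0 × 0 ≡ 0 mod 5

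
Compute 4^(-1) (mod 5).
Since 5 is prime, by Fermat 4^(-1) ≡ 4^{3} ≡ 4 (mod 5). Verify: 4 × 4 = 16 ≡ 1 (mod 5)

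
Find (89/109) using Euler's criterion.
(89/109) = 89^{54} mod 109 = 1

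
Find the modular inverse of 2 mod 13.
Since 13 is prime, by Fermat 2^(-1) ≡ 2^{11} ≡ 7 mod 13. Verify: 2 × 7 = 14 ≡ 1 mod 13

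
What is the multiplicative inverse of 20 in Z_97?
Since 97 is prime, by Fermat 20^(-1) ≡ 20^{95} ≡ 34 mod 97. Verify: 20 × 34 = 680 ≡ 1 mod 97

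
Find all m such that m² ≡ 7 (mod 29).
The square roots of 7 mod 29 are 23 and 6. Verify: 23² = 529 ≡ 7 (mod 29)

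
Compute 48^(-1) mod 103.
Since 103 is prime, by Fermat 48^(-1) ≡ 48^{101} ≡ 88 mod 103. Verify: 48 × 88 = 4224 ≡ 1 mod 103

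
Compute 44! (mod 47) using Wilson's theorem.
(46)! = (44)! × (45) × (46) ≡ -1 (mod 47). So (44)! ≡ -1 × [(46)(45)]^(-1) ≡ 23 (mod 47)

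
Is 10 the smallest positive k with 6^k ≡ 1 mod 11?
Powers of 6 mod 11: 6^1≡6, 6^2≡3, 6^3≡7, 6^4≡9, 6^5≡10, 6^6≡5, 6^7≡8, 6^8≡4, 6^9≡2, 6^10≡1. First k with 6^k≡1 is k=10. Yes, ord_11(6) = 10.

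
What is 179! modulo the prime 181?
(180)! = (179)! × (180) ≡ -1 mod 181. So (179)! ≡ -1 × (180)^(-1) ≡ (-1)×(-1) = 1 mod 181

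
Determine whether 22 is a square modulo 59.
By Euler's criterion: 22^{29} ≡ 1 (mod 59). Since this equals 1, 22 is a QR.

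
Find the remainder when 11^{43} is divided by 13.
By Fermat: 11^{12} ≡ 1 mod 13. 43 = 3×12 + 7. So 11^{43} ≡ 11^{7} ≡ 2 mod 13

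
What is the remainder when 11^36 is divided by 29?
Using Fermat: 11^{28} ≡ 1 mod 29. 36 ≡ 8 mod 28. So 11^{36} ≡ 11^{8} ≡ 16 mod 29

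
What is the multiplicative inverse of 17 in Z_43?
Since 43 is prime, by Fermat 17^(-1) ≡ 17^{41} ≡ 38 mod 43. Verify: 17 × 38 = 646 ≡ 1 mod 43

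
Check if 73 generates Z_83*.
ord_83(73) divides 82. For each prime q|82: 73^{41}≡82, 73^{2}≡17, none ≡ 1. So 73 has order 82 and is a primitive root mod 83.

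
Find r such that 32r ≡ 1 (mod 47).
Since 47 is prime, by Fermat 32^(-1) ≡ 32^{45} ≡ 25 (mod 47). Verify: 32 × 25 = 800 ≡ 1 (mod 47)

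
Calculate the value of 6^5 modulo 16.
By repeated squaring (mod 16): 6^{1}≡6, 6^{2}≡4, 6^{4}≡0. Then 6^{5} = 6^{4+1} ≡ 0 × 6 ≡ 0 (mod 16)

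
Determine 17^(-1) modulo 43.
Since 43 is prime, by Fermat 17^(-1) ≡ 17^{41} ≡ 38 (mod 43). Verify: 17 × 38 = 646 ≡ 1 (mod 43)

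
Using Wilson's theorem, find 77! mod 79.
(78)! = (77)! × (78) ≡ -1 mod 79. So (77)! ≡ -1 × (78)^(-1) ≡ (-1)×(-1) = 1 mod 79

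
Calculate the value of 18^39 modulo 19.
Using Fermat: 18^{18} ≡ 1 (mod 19). 39 ≡ 3 (mod 18). So 18^{39} ≡ 18^{3} ≡ 18 (mod 19)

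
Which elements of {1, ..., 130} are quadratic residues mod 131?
Squares in Z_131*: {1, 3, 4, 5, 7, 9, 11, 12, 13, 15, 16, 20, 21, 25, 27, 28, 33, 34, 35, 36, 38, 39, 41, 43, 44, 45, 46, 48, 49, 52, 53, 55, 58, 59, 60, 61, 62, 63, 64, 65, 74, 75, 77, 80, 81, 84, 89, 91, 94, 99, 100, 101, 102, 105, 107, 108, 109, 112, 113, 114, 117, 121, 123, 125, 129}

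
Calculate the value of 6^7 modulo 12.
By repeated squaring (mod 12): 6^{1}≡6, 6^{2}≡0, 6^{4}≡0. Then 6^{7} = 6^{4+2+1} ≡ 0 × 0 × 6 ≡ 0 (mod 12)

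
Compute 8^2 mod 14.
8^{2} = 64 ≡ 8 (mod 14)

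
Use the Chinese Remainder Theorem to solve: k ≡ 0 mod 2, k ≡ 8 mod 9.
M = 2 × 9 = 18. M₁ = 9, y₁ ≡ 1 mod 2. M₂ = 2, y₂ ≡ 5 mod 9. k = 0×9×1 + 8×2×5 ≡ 8 mod 18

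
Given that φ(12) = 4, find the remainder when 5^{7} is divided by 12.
By Euler: 5^{4} ≡ 1 mod 12 since gcd(5, 12) = 1. 7 = 1×4 + 3. So 5^{7} ≡ 5^{3} ≡ 5 mod 12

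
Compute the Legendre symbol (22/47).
(22/47) = 22^{23} mod 47 = -1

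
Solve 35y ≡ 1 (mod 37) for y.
Since 37 is prime, by Fermat 35^(-1) ≡ 35^{35} ≡ 18 (mod 37). Verify: 35 × 18 = 630 ≡ 1 (mod 37)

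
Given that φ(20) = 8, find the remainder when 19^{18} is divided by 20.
By Euler: 19^{8} ≡ 1 (mod 20) since gcd(19, 20) = 1. 18 = 2×8 + 2. So 19^{18} ≡ 19^{2} ≡ 1 (mod 20)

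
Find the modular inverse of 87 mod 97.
Since 97 is prime, by Fermat 87^(-1) ≡ 87^{95} ≡ 29 (mod 97). Verify: 87 × 29 = 2523 ≡ 1 (mod 97)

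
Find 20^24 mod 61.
By repeated squaring mod 61: 20^{1}≡20, 20^{2}≡34, 20^{4}≡58, 20^{8}≡9, 20^{16}≡20. Then 20^{24} = 20^{16+8} ≡ 20 × 9 ≡ 58 mod 61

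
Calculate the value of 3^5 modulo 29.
By repeated squaring (mod 29): 3^{1}≡3, 3^{2}≡9, 3^{4}≡23. Then 3^{5} = 3^{4+1} ≡ 23 × 3 ≡ 11 (mod 29)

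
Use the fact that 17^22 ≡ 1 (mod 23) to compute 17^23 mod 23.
By Fermat: 17^{22} ≡ 1 (mod 23). So 17^{23} = 17^{22} · 17^{1} ≡ 17^{1} ≡ 17 (mod 23)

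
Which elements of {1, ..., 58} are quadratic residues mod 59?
Squares in Z_59*: {1, 3, 4, 5, 7, 9, 12, 15, 16, 17, 19, 20, 21, 22, 25, 26, 27, 28, 29, 35, 36, 41, 45, 46, 48, 49, 51, 53, 57}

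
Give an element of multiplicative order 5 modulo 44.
5 has order 5 mod 44 since 5^{5} ≡ 1 (mod 44) and no smaller power works.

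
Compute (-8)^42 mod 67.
By repeated squaring (mod 67): (-8)^{1}≡59, (-8)^{2}≡64, (-8)^{4}≡9, (-8)^{8}≡14, (-8)^{16}≡62, (-8)^{32}≡25. Then (-8)^{42} = (-8)^{32+8+2} ≡ 25 × 14 × 64 ≡ 22 (mod 67)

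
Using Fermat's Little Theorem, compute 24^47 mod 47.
By Fermat: 24^{46} ≡ 1 (mod 47). So 24^{47} = 24^{46} · 24^{1} ≡ 24^{1} ≡ 24 (mod 47)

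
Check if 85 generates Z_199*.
85^{22} ≡ 1 mod 199 and 22 < 198, so ord_199(85) = 22 ≠ 198 and 85 is not a primitive root.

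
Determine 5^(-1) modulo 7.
Since 7 is prime, by Fermat 5^(-1) ≡ 5^{5} ≡ 3 (mod 7). Verify: 5 × 3 = 15 ≡ 1 (mod 7)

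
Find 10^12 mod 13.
Using Fermat: 10^{12} ≡ 1 mod 13. 12 ≡ 0 mod 12. So 10^{12} ≡ 10^{0} ≡ 1 mod 13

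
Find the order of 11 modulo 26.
Powers of 11 mod 26: 11^1≡11, 11^2≡17, 11^3≡5, 11^4≡3, 11^5≡7, 11^6≡25, 11^7≡15, 11^8≡9, 11^9≡21, 11^10≡23, 11^11≡19, 11^12≡1. Order = 12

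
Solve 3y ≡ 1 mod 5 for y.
Since 5 is prime, by Fermat 3^(-1) ≡ 3^{3} ≡ 2 mod 5. Verify: 3 × 2 = 6 ≡ 1 mod 5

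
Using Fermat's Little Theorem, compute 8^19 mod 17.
By Fermat: 8^{16} ≡ 1 mod 17. So 8^{19} = 8^{16} · 8^{3} ≡ 8^{3} ≡ 2 mod 17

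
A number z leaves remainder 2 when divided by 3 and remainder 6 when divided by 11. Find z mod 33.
M = 3 × 11 = 33. M₁ = 11, y₁ ≡ 2 mod 3. M₂ = 3, y₂ ≡ 4 mod 11. z = 2×11×2 + 6×3×4 ≡ 17 mod 33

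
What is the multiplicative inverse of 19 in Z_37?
Since 37 is prime, by Fermat 19^(-1) ≡ 19^{35} ≡ 2 (mod 37). Verify: 19 × 2 = 38 ≡ 1 (mod 37)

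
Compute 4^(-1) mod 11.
Since 11 is prime, by Fermat 4^(-1) ≡ 4^{9} ≡ 3 mod 11. Verify: 4 × 3 = 12 ≡ 1 mod 11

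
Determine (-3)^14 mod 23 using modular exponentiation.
By repeated squaring mod 23: (-3)^{1}≡20, (-3)^{2}≡9, (-3)^{4}≡12, (-3)^{8}≡6. Then (-3)^{14} = (-3)^{8+4+2} ≡ 6 × 12 × 9 ≡ 4 mod 23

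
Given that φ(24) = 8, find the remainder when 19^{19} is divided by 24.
By Euler: 19^{8} ≡ 1 mod 24 since gcd(19, 24) = 1. 19 = 2×8 + 3. So 19^{19} ≡ 19^{3} ≡ 19 mod 24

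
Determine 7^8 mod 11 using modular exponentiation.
By repeated squaring (mod 11): 7^{1}≡7, 7^{2}≡5, 7^{4}≡3, 7^{8}≡9. So 7^{8} ≡ 9 (mod 11)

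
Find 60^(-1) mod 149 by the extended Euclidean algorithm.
Extended GCD: 60(-72) + 149(29) = 1. So 60^(-1) ≡ -72 ≡ 77 mod 149. Verify: 60 × 77 = 4620 ≡ 1 mod 149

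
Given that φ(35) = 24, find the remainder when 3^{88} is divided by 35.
By Euler: 3^{24} ≡ 1 (mod 35) since gcd(3, 35) = 1. 88 = 3×24 + 16. So 3^{88} ≡ 3^{16} ≡ 11 (mod 35)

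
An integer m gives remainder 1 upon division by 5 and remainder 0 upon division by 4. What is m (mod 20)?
M = 5 × 4 = 20. M₁ = 4, y₁ ≡ 4 (mod 5). M₂ = 5, y₂ ≡ 1 (mod 4). m = 1×4×4 + 0×5×1 ≡ 16 (mod 20)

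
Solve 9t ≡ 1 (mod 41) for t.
Since 41 is prime, by Fermat 9^(-1) ≡ 9^{39} ≡ 32 (mod 41). Verify: 9 × 32 = 288 ≡ 1 (mod 41)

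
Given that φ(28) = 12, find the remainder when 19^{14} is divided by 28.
By Euler: 19^{12} ≡ 1 (mod 28) since gcd(19, 28) = 1. 14 = 1×12 + 2. So 19^{14} ≡ 19^{2} ≡ 25 (mod 28)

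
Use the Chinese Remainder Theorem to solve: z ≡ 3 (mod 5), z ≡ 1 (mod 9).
M = 5 × 9 = 45. M₁ = 9, y₁ ≡ 4 (mod 5). M₂ = 5, y₂ ≡ 2 (mod 9). z = 3×9×4 + 1×5×2 ≡ 28 (mod 45)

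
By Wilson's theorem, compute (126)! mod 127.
By Wilson's theorem, (126)! ≡ -1 ≡ 126 mod 127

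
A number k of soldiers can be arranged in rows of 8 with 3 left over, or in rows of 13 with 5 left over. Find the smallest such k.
M = 8 × 13 = 104. M₁ = 13, y₁ ≡ 5 mod 8. M₂ = 8, y₂ ≡ 5 mod 13. k = 3×13×5 + 5×8×5 ≡ 83 mod 104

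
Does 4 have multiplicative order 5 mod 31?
Powers of 4 mod 31: 4^1≡4, 4^2≡16, 4^3≡2, 4^4≡8, 4^5≡1. First k with 4^k≡1 is k=5. Yes, ord_31(4) = 5.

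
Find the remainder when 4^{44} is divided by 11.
By Fermat: 4^{10} ≡ 1 (mod 11). 44 = 4×10 + 4. So 4^{44} ≡ 4^{4} ≡ 3 (mod 11)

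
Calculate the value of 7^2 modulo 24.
7^{2} = 49 ≡ 1 mod 24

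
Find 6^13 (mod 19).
By repeated squaring (mod 19): 6^{1}≡6, 6^{2}≡17, 6^{4}≡4, 6^{8}≡16. Then 6^{13} = 6^{8+4+1} ≡ 16 × 4 × 6 ≡ 4 (mod 19)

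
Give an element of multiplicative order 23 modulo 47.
2 has order 23 mod 47 since 2^{23} ≡ 1 mod 47 and no smaller power works.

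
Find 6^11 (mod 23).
By repeated squaring (mod 23): 6^{1}≡6, 6^{2}≡13, 6^{4}≡8, 6^{8}≡18. Then 6^{11} = 6^{8+2+1} ≡ 18 × 13 × 6 ≡ 1 (mod 23)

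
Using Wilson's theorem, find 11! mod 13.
(12)! = (11)! × (12) ≡ -1 mod 13. So (11)! ≡ -1 × (12)^(-1) ≡ (-1)×(-1) = 1 mod 13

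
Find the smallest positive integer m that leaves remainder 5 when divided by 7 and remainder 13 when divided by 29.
M = 7 × 29 = 203. M₁ = 29, y₁ ≡ 1 mod 7. M₂ = 7, y₂ ≡ 25 mod 29. m = 5×29×1 + 13×7×25 ≡ 187 mod 203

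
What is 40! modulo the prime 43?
(42)! = (40)! × (41) × (42) ≡ -1 (mod 43). So (40)! ≡ -1 × [(42)(41)]^(-1) ≡ 21 (mod 43)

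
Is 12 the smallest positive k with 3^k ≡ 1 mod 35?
Powers of 3 mod 35: 3^1≡3, 3^2≡9, 3^3≡27, 3^4≡11, 3^5≡33, 3^6≡29, 3^7≡17, 3^8≡16, 3^9≡13, 3^10≡4, 3^11≡12, 3^12≡1. First k with 3^k≡1 is k=12. Yes, ord_35(3) = 12.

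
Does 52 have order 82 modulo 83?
ord_83(52) divides 82. For each prime q|82: 52^{41}≡82, 52^{2}≡48, none ≡ 1. So 52 has order 82 and is a primitive root mod 83.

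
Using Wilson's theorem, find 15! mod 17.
(16)! = (15)! × (16) ≡ -1 (mod 17). So (15)! ≡ -1 × (16)^(-1) ≡ (-1)×(-1) = 1 (mod 17)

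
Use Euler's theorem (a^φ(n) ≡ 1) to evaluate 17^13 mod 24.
By Euler: 17^{8} ≡ 1 mod 24 since gcd(17, 24) = 1. 13 = 1×8 + 5. So 17^{13} ≡ 17^{5} ≡ 17 mod 24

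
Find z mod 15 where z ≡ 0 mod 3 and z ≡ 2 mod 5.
M = 3 × 5 = 15. M₁ = 5, y₁ ≡ 2 mod 3. M₂ = 3, y₂ ≡ 2 mod 5. z = 0×5×2 + 2×3×2 ≡ 12 mod 15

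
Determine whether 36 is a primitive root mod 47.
36^{23} ≡ 1 (mod 47) and 23 < 46, so ord_47(36) = 23 ≠ 46 and 36 is not a primitive root.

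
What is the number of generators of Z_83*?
A prime p has φ(p-1) primitive roots; here φ(82) = 40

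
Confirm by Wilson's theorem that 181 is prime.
(180)! mod 181 = 180. Since this equals -1 (mod 181), Wilson confirms 181 is prime.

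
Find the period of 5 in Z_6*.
Powers of 5 mod 6: 5^1≡5, 5^2≡1. ord_6(5) = 2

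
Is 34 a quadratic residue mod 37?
By Euler's criterion: 34^{18} ≡ 1 mod 37. Since this equals 1, 34 is a QR.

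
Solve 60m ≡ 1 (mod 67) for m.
Since 67 is prime, by Fermat 60^(-1) ≡ 60^{65} ≡ 19 (mod 67). Verify: 60 × 19 = 1140 ≡ 1 (mod 67)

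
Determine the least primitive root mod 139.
g = 2. Powers: [2, 4, 8, 16, 32, 64, 128, 117, 95, ...] generates all 138 non-zero residues.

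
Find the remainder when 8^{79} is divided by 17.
By Fermat: 8^{16} ≡ 1 (mod 17). 79 = 4×16 + 15. So 8^{79} ≡ 8^{15} ≡ 15 (mod 17)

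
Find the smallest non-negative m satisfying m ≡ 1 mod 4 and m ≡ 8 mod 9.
M = 4 × 9 = 36. M₁ = 9, y₁ ≡ 1 mod 4. M₂ = 4, y₂ ≡ 7 mod 9. m = 1×9×1 + 8×4×7 ≡ 17 mod 36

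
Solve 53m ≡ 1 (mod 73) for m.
Since 73 is prime, by Fermat 53^(-1) ≡ 53^{71} ≡ 62 (mod 73). Verify: 53 × 62 = 3286 ≡ 1 (mod 73)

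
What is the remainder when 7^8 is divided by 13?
By repeated squaring (mod 13): 7^{1}≡7, 7^{2}≡10, 7^{4}≡9, 7^{8}≡3. So 7^{8} ≡ 3 (mod 13)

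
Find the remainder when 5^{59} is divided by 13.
By Fermat: 5^{12} ≡ 1 (mod 13). 59 = 4×12 + 11. So 5^{59} ≡ 5^{11} ≡ 8 (mod 13)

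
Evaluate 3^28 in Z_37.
By repeated squaring mod 37: 3^{1}≡3, 3^{2}≡9, 3^{4}≡7, 3^{8}≡12, 3^{16}≡33. Then 3^{28} = 3^{16+8+4} ≡ 33 × 12 × 7 ≡ 34 mod 37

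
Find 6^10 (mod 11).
Using Fermat: 6^{10} ≡ 1 (mod 11). 10 ≡ 0 (mod 10). So 6^{10} ≡ 6^{0} ≡ 1 (mod 11)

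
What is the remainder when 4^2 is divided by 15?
4^{2} = 16 ≡ 1 mod 15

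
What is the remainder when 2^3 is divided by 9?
2^{3} = 8 ≡ 8 (mod 9)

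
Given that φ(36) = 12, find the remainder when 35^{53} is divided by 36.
By Euler: 35^{12} ≡ 1 (mod 36) since gcd(35, 36) = 1. 53 = 4×12 + 5. So 35^{53} ≡ 35^{5} ≡ 35 (mod 36)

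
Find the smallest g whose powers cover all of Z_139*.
g = 2. For each prime q|138: 2^{69}≡138, 2^{46}≡96, 2^{6}≡64, none ≡ 1, so ord_139(2) = 138 and 2 is a primitive root.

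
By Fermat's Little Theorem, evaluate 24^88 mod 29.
By Fermat: 24^{28} ≡ 1 mod 29. 88 = 3×28 + 4. So 24^{88} ≡ 24^{4} ≡ 16 mod 29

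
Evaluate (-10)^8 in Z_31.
By repeated squaring mod 31: (-10)^{1}≡21, (-10)^{2}≡7, (-10)^{4}≡18, (-10)^{8}≡14. So (-10)^{8} ≡ 14 mod 31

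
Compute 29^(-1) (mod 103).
Since 103 is prime, by Fermat 29^(-1) ≡ 29^{101} ≡ 32 (mod 103). Verify: 29 × 32 = 928 ≡ 1 (mod 103)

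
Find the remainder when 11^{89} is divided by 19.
By Fermat: 11^{18} ≡ 1 (mod 19). 89 = 4×18 + 17. So 11^{89} ≡ 11^{17} ≡ 7 (mod 19)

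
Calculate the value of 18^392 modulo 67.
Using Fermat: 18^{66} ≡ 1 mod 67. 392 ≡ 62 mod 66. So 18^{392} ≡ 18^{62} ≡ 36 mod 67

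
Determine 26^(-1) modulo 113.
Since 113 is prime, by Fermat 26^(-1) ≡ 26^{111} ≡ 100 (mod 113). Verify: 26 × 100 = 2600 ≡ 1 (mod 113)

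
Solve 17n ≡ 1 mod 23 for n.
Since 23 is prime, by Fermat 17^(-1) ≡ 17^{21} ≡ 19 mod 23. Verify: 17 × 19 = 323 ≡ 1 mod 23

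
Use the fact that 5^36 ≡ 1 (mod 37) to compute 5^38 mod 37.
By Fermat: 5^{36} ≡ 1 (mod 37). So 5^{38} = 5^{36} · 5^{2} ≡ 5^{2} ≡ 25 (mod 37)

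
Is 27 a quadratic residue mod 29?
By Euler's criterion: 27^{14} ≡ 28 mod 29. Since this equals -1 (≡ 28), 27 is not a QR.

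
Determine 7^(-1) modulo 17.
Since 17 is prime, by Fermat 7^(-1) ≡ 7^{15} ≡ 5 mod 17. Verify: 7 × 5 = 35 ≡ 1 mod 17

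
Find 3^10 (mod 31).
By repeated squaring (mod 31): 3^{1}≡3, 3^{2}≡9, 3^{4}≡19, 3^{8}≡20. Then 3^{10} = 3^{8+2} ≡ 20 × 9 ≡ 25 (mod 31)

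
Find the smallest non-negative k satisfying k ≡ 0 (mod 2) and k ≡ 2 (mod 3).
M = 2 × 3 = 6. M₁ = 3, y₁ ≡ 1 (mod 2). M₂ = 2, y₂ ≡ 2 (mod 3). k = 0×3×1 + 2×2×2 ≡ 2 (mod 6)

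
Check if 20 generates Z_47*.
ord_47(20) divides 46. For each prime q|46: 20^{23}≡46, 20^{2}≡24, none ≡ 1. So 20 has order 46 and is a primitive root mod 47.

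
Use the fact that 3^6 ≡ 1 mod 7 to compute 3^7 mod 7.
By Fermat: 3^{6} ≡ 1 mod 7. So 3^{7} = 3^{6} · 3^{1} ≡ 3^{1} ≡ 3 mod 7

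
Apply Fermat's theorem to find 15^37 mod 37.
By Fermat: 15^{36} ≡ 1 mod 37. So 15^{37} = 15^{36} · 15^{1} ≡ 15^{1} ≡ 15 mod 37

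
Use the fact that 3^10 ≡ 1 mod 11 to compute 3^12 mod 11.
By Fermat: 3^{10} ≡ 1 mod 11. So 3^{12} = 3^{10} · 3^{2} ≡ 3^{2} ≡ 9 mod 11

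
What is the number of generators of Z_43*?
Number of primitive roots mod 43 = φ(p-1) = φ(42) = 12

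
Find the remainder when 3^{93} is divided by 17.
By Fermat: 3^{16} ≡ 1 mod 17. 93 = 5×16 + 13. So 3^{93} ≡ 3^{13} ≡ 12 mod 17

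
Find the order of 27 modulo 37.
Powers of 27 mod 37: 27^1≡27, 27^2≡26, 27^3≡36, 27^4≡10, 27^5≡11, 27^6≡1. Order = 6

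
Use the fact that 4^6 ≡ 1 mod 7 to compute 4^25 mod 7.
By Fermat: 4^{6} ≡ 1 mod 7. 25 = 4×6 + 1. So 4^{25} ≡ 4^{1} ≡ 4 mod 7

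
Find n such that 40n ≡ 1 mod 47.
Since 47 is prime, by Fermat 40^(-1) ≡ 40^{45} ≡ 20 mod 47. Verify: 40 × 20 = 800 ≡ 1 mod 47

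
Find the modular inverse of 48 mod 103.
Since 103 is prime, by Fermat 48^(-1) ≡ 48^{101} ≡ 88 (mod 103). Verify: 48 × 88 = 4224 ≡ 1 (mod 103)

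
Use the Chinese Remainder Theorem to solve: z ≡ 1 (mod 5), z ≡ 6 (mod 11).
M = 5 × 11 = 55. M₁ = 11, y₁ ≡ 1 (mod 5). M₂ = 5, y₂ ≡ 9 (mod 11). z = 1×11×1 + 6×5×9 ≡ 6 (mod 55)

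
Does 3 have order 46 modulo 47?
3^{23} ≡ 1 (mod 47) and 23 < 46, so ord_47(3) = 23 ≠ 46 and 3 is not a primitive root.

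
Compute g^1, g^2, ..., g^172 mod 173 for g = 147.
147^1, 147^2, ..., 147^{172} mod 173: [147, 157, 70, 83, 91, 56, 101, 142, 114, 150, 79, 22, 120, 167, 156, 96, 99, 21, 146, 10, 86, 13, 8, 138, 45, 41, 145, 36, 102, 116, 98, 47, 162, 113, 3, 95, 125, 37, 76, 100, 168, 130, 80, 169, 104, 64, 66, 14, 155, 122, 115, 124, 63, 92, 30, 85, 39, 24, 68, 135, 123, 89, 108, 133, 2, 121, 141, 140, 166, 9, 112, 29, 111, 55, 127, 158, 44, 67, 161, 139, 19, 25, 42, 119, 20, 172, 26, 16, 103, 90, 82, 117, 72, 31, 59, 23, 94, 151, 53, 6, 17, 77, 74, 152, 27, 163, 87, 160, 165, 35, 128, 132, 28, 137, 71, 57, 75, 126, 11, 60, 170, 78, 48, 136, 97, 73, 5, 43, 93, 4, 69, 109, 107, 159, 18, 51, 58, 49, 110, 81, 143, 88, 134, 149, 105, 38, 50, 84, 65, 40, 171, 52, 32, 33, 7, 164, 61, 144, 62, 118, 46, 15, 129, 106, 12, 34, 154, 148, 131, 54, 153, 1]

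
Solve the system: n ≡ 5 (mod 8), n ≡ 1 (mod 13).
M = 8 × 13 = 104. M₁ = 13, y₁ ≡ 5 (mod 8). M₂ = 8, y₂ ≡ 5 (mod 13). n = 5×13×5 + 1×8×5 ≡ 53 (mod 104)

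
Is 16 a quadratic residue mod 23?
By Euler's criterion: 16^{11} ≡ 1 mod 23. Since this equals 1, 16 is a QR.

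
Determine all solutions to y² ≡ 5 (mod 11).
The square roots of 5 mod 11 are 4 and 7. Verify: 4² = 16 ≡ 5 (mod 11)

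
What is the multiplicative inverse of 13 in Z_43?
Since 43 is prime, by Fermat 13^(-1) ≡ 13^{41} ≡ 10 mod 43. Verify: 13 × 10 = 130 ≡ 1 mod 43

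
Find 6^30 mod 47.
By repeated squaring mod 47: 6^{1}≡6, 6^{2}≡36, 6^{4}≡27, 6^{8}≡24, 6^{16}≡12. Then 6^{30} = 6^{16+8+4+2} ≡ 12 × 24 × 27 × 36 ≡ 4 mod 47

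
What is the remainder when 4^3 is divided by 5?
4^{3} = 64 ≡ 4 (mod 5)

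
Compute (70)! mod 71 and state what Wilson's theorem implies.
(70)! mod 71 = 70. Since this equals -1 (mod 71), Wilson confirms 71 is prime.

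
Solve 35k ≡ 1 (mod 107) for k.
Since 107 is prime, by Fermat 35^(-1) ≡ 35^{105} ≡ 52 (mod 107). Verify: 35 × 52 = 1820 ≡ 1 (mod 107)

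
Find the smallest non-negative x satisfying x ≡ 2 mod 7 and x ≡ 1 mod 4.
M = 7 × 4 = 28. M₁ = 4, y₁ ≡ 2 mod 7. M₂ = 7, y₂ ≡ 3 mod 4. x = 2×4×2 + 1×7×3 ≡ 9 mod 28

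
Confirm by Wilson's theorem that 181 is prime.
(180)! mod 181 = 180. Since this equals -1 (mod 181), Wilson confirms 181 is prime.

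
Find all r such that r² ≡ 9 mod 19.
The square roots of 9 mod 19 are 16 and 3. Verify: 16² = 256 ≡ 9 mod 19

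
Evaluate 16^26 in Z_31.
By repeated squaring (mod 31): 16^{1}≡16, 16^{2}≡8, 16^{4}≡2, 16^{8}≡4, 16^{16}≡16. Then 16^{26} = 16^{16+8+2} ≡ 16 × 4 × 8 ≡ 16 (mod 31)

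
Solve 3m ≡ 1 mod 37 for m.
Since 37 is prime, by Fermat 3^(-1) ≡ 3^{35} ≡ 25 mod 37. Verify: 3 × 25 = 75 ≡ 1 mod 37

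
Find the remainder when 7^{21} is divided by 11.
By Fermat: 7^{10} ≡ 1 mod 11. 21 = 2×10 + 1. So 7^{21} ≡ 7^{1} ≡ 7 mod 11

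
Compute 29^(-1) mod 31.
Since 31 is prime, by Fermat 29^(-1) ≡ 29^{29} ≡ 15 mod 31. Verify: 29 × 15 = 435 ≡ 1 mod 31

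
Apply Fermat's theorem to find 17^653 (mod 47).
By Fermat: 17^{46} ≡ 1 (mod 47). 653 ≡ 9 (mod 46). So 17^{653} ≡ 17^{9} ≡ 21 (mod 47)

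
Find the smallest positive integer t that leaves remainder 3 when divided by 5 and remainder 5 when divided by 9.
M = 5 × 9 = 45. M₁ = 9, y₁ ≡ 4 mod 5. M₂ = 5, y₂ ≡ 2 mod 9. t = 3×9×4 + 5×5×2 ≡ 23 mod 45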